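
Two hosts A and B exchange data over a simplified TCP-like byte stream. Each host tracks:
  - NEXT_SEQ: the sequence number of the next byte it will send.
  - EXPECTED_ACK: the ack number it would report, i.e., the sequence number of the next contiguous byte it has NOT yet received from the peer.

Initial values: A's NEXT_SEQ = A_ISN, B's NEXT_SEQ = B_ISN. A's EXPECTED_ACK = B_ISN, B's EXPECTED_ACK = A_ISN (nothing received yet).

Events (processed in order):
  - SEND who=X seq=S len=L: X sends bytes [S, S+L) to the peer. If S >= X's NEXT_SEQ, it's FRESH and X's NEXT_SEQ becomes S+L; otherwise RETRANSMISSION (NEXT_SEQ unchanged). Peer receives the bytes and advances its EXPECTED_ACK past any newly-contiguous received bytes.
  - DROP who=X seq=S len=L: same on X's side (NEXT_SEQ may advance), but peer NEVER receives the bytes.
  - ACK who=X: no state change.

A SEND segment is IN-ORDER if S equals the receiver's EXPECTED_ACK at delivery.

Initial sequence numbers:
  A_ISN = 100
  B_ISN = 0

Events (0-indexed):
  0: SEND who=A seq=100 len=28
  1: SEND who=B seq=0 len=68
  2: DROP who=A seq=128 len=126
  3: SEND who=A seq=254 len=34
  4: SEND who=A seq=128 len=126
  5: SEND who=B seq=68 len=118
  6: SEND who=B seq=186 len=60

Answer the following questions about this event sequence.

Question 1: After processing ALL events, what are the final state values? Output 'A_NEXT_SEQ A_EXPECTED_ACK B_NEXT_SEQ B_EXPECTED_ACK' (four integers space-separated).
After event 0: A_seq=128 A_ack=0 B_seq=0 B_ack=128
After event 1: A_seq=128 A_ack=68 B_seq=68 B_ack=128
After event 2: A_seq=254 A_ack=68 B_seq=68 B_ack=128
After event 3: A_seq=288 A_ack=68 B_seq=68 B_ack=128
After event 4: A_seq=288 A_ack=68 B_seq=68 B_ack=288
After event 5: A_seq=288 A_ack=186 B_seq=186 B_ack=288
After event 6: A_seq=288 A_ack=246 B_seq=246 B_ack=288

Answer: 288 246 246 288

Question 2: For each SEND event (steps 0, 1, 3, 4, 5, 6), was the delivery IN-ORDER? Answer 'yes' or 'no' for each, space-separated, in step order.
Step 0: SEND seq=100 -> in-order
Step 1: SEND seq=0 -> in-order
Step 3: SEND seq=254 -> out-of-order
Step 4: SEND seq=128 -> in-order
Step 5: SEND seq=68 -> in-order
Step 6: SEND seq=186 -> in-order

Answer: yes yes no yes yes yes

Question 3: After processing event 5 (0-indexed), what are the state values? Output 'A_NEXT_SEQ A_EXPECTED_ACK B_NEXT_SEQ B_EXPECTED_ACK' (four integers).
After event 0: A_seq=128 A_ack=0 B_seq=0 B_ack=128
After event 1: A_seq=128 A_ack=68 B_seq=68 B_ack=128
After event 2: A_seq=254 A_ack=68 B_seq=68 B_ack=128
After event 3: A_seq=288 A_ack=68 B_seq=68 B_ack=128
After event 4: A_seq=288 A_ack=68 B_seq=68 B_ack=288
After event 5: A_seq=288 A_ack=186 B_seq=186 B_ack=288

288 186 186 288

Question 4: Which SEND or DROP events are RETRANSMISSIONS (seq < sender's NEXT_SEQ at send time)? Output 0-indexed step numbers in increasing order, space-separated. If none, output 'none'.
Step 0: SEND seq=100 -> fresh
Step 1: SEND seq=0 -> fresh
Step 2: DROP seq=128 -> fresh
Step 3: SEND seq=254 -> fresh
Step 4: SEND seq=128 -> retransmit
Step 5: SEND seq=68 -> fresh
Step 6: SEND seq=186 -> fresh

Answer: 4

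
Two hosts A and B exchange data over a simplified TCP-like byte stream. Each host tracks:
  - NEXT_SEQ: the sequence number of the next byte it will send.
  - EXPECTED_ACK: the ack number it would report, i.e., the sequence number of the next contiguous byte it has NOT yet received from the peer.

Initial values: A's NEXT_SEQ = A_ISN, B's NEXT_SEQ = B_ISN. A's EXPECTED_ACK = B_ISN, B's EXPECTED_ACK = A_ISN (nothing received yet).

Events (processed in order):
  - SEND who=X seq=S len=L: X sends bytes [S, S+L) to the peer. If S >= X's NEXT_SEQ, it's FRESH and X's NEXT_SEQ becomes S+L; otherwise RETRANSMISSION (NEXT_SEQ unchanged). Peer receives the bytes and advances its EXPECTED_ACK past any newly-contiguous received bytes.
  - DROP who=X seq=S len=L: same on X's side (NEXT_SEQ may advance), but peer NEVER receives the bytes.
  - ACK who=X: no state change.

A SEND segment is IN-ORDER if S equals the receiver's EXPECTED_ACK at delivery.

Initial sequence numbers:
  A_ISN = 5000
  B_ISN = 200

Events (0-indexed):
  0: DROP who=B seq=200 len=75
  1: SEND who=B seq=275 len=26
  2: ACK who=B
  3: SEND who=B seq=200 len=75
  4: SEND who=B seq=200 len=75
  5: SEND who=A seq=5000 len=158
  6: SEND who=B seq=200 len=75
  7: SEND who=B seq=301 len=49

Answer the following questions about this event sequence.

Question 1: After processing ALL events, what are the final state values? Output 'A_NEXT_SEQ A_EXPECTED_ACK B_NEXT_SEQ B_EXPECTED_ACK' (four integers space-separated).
After event 0: A_seq=5000 A_ack=200 B_seq=275 B_ack=5000
After event 1: A_seq=5000 A_ack=200 B_seq=301 B_ack=5000
After event 2: A_seq=5000 A_ack=200 B_seq=301 B_ack=5000
After event 3: A_seq=5000 A_ack=301 B_seq=301 B_ack=5000
After event 4: A_seq=5000 A_ack=301 B_seq=301 B_ack=5000
After event 5: A_seq=5158 A_ack=301 B_seq=301 B_ack=5158
After event 6: A_seq=5158 A_ack=301 B_seq=301 B_ack=5158
After event 7: A_seq=5158 A_ack=350 B_seq=350 B_ack=5158

Answer: 5158 350 350 5158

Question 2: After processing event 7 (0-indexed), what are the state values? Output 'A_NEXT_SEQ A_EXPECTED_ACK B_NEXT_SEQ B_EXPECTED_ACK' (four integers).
After event 0: A_seq=5000 A_ack=200 B_seq=275 B_ack=5000
After event 1: A_seq=5000 A_ack=200 B_seq=301 B_ack=5000
After event 2: A_seq=5000 A_ack=200 B_seq=301 B_ack=5000
After event 3: A_seq=5000 A_ack=301 B_seq=301 B_ack=5000
After event 4: A_seq=5000 A_ack=301 B_seq=301 B_ack=5000
After event 5: A_seq=5158 A_ack=301 B_seq=301 B_ack=5158
After event 6: A_seq=5158 A_ack=301 B_seq=301 B_ack=5158
After event 7: A_seq=5158 A_ack=350 B_seq=350 B_ack=5158

5158 350 350 5158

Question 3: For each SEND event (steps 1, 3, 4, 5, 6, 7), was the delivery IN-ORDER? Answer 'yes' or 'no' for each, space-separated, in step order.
Answer: no yes no yes no yes

Derivation:
Step 1: SEND seq=275 -> out-of-order
Step 3: SEND seq=200 -> in-order
Step 4: SEND seq=200 -> out-of-order
Step 5: SEND seq=5000 -> in-order
Step 6: SEND seq=200 -> out-of-order
Step 7: SEND seq=301 -> in-order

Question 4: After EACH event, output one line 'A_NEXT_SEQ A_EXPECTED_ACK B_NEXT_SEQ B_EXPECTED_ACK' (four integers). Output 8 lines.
5000 200 275 5000
5000 200 301 5000
5000 200 301 5000
5000 301 301 5000
5000 301 301 5000
5158 301 301 5158
5158 301 301 5158
5158 350 350 5158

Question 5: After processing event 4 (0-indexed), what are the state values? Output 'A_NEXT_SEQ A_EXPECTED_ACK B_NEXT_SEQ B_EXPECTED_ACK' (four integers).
After event 0: A_seq=5000 A_ack=200 B_seq=275 B_ack=5000
After event 1: A_seq=5000 A_ack=200 B_seq=301 B_ack=5000
After event 2: A_seq=5000 A_ack=200 B_seq=301 B_ack=5000
After event 3: A_seq=5000 A_ack=301 B_seq=301 B_ack=5000
After event 4: A_seq=5000 A_ack=301 B_seq=301 B_ack=5000

5000 301 301 5000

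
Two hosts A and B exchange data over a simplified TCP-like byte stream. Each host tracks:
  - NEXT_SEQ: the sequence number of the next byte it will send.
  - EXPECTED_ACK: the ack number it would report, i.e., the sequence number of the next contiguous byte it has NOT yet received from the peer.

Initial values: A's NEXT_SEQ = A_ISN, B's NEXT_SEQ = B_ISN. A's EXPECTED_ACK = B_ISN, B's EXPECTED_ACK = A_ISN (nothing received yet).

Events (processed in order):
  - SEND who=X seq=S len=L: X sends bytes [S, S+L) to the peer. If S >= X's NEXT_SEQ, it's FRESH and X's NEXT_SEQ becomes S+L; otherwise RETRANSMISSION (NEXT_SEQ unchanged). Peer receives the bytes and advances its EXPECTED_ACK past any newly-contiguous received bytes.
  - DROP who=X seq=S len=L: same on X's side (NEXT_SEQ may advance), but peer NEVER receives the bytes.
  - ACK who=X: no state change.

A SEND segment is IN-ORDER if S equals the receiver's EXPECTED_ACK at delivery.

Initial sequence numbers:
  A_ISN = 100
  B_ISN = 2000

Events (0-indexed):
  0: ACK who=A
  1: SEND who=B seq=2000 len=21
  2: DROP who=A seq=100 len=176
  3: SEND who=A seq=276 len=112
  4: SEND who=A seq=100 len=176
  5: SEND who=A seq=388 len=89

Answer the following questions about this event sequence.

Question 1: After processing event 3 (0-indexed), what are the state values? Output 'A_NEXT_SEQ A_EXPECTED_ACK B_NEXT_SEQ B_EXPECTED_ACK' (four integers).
After event 0: A_seq=100 A_ack=2000 B_seq=2000 B_ack=100
After event 1: A_seq=100 A_ack=2021 B_seq=2021 B_ack=100
After event 2: A_seq=276 A_ack=2021 B_seq=2021 B_ack=100
After event 3: A_seq=388 A_ack=2021 B_seq=2021 B_ack=100

388 2021 2021 100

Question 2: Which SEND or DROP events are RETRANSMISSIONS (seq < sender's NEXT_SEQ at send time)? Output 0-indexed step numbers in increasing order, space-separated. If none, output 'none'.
Step 1: SEND seq=2000 -> fresh
Step 2: DROP seq=100 -> fresh
Step 3: SEND seq=276 -> fresh
Step 4: SEND seq=100 -> retransmit
Step 5: SEND seq=388 -> fresh

Answer: 4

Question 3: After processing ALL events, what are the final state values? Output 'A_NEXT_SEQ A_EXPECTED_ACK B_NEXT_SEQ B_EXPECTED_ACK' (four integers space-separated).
After event 0: A_seq=100 A_ack=2000 B_seq=2000 B_ack=100
After event 1: A_seq=100 A_ack=2021 B_seq=2021 B_ack=100
After event 2: A_seq=276 A_ack=2021 B_seq=2021 B_ack=100
After event 3: A_seq=388 A_ack=2021 B_seq=2021 B_ack=100
After event 4: A_seq=388 A_ack=2021 B_seq=2021 B_ack=388
After event 5: A_seq=477 A_ack=2021 B_seq=2021 B_ack=477

Answer: 477 2021 2021 477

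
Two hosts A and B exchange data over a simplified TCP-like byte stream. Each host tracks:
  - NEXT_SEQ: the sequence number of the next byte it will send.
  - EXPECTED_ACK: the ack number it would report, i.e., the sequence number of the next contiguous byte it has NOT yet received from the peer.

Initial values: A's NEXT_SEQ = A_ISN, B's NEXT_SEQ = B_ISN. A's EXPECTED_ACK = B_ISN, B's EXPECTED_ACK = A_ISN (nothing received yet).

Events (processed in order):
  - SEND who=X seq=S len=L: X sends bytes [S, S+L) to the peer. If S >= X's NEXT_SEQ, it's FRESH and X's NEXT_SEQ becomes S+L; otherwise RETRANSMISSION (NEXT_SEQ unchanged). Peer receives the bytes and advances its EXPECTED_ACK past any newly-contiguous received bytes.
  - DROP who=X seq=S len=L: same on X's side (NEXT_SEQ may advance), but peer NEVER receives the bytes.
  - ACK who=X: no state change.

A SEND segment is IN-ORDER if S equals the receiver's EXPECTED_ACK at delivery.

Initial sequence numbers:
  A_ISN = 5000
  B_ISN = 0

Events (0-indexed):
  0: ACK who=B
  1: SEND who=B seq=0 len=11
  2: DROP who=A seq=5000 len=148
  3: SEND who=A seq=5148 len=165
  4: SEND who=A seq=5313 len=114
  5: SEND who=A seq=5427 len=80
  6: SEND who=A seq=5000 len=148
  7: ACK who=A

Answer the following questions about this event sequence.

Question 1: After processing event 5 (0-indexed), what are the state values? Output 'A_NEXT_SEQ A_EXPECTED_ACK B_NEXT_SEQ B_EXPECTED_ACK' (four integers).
After event 0: A_seq=5000 A_ack=0 B_seq=0 B_ack=5000
After event 1: A_seq=5000 A_ack=11 B_seq=11 B_ack=5000
After event 2: A_seq=5148 A_ack=11 B_seq=11 B_ack=5000
After event 3: A_seq=5313 A_ack=11 B_seq=11 B_ack=5000
After event 4: A_seq=5427 A_ack=11 B_seq=11 B_ack=5000
After event 5: A_seq=5507 A_ack=11 B_seq=11 B_ack=5000

5507 11 11 5000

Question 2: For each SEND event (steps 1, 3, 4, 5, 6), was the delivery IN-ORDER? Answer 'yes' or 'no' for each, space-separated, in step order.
Step 1: SEND seq=0 -> in-order
Step 3: SEND seq=5148 -> out-of-order
Step 4: SEND seq=5313 -> out-of-order
Step 5: SEND seq=5427 -> out-of-order
Step 6: SEND seq=5000 -> in-order

Answer: yes no no no yes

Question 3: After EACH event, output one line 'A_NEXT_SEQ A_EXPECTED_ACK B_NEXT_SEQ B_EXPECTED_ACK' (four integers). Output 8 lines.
5000 0 0 5000
5000 11 11 5000
5148 11 11 5000
5313 11 11 5000
5427 11 11 5000
5507 11 11 5000
5507 11 11 5507
5507 11 11 5507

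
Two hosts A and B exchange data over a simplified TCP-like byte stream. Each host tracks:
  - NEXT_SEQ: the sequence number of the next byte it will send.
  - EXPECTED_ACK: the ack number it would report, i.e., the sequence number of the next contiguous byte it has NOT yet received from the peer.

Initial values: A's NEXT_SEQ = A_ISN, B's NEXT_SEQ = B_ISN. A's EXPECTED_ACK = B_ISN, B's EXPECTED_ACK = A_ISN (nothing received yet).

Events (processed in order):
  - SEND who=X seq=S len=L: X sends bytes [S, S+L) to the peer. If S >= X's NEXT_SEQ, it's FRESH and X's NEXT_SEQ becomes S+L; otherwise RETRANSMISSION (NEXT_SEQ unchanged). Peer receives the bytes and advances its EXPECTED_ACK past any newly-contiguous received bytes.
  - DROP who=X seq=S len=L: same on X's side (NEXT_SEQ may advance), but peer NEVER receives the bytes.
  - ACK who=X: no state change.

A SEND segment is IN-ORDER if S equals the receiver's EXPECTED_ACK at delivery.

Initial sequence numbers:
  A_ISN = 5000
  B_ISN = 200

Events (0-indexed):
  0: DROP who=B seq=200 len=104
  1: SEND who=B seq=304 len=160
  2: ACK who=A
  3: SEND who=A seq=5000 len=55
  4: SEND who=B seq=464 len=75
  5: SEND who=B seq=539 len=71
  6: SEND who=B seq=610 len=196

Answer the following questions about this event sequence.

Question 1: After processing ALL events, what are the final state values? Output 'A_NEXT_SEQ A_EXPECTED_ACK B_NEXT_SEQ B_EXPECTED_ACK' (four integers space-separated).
Answer: 5055 200 806 5055

Derivation:
After event 0: A_seq=5000 A_ack=200 B_seq=304 B_ack=5000
After event 1: A_seq=5000 A_ack=200 B_seq=464 B_ack=5000
After event 2: A_seq=5000 A_ack=200 B_seq=464 B_ack=5000
After event 3: A_seq=5055 A_ack=200 B_seq=464 B_ack=5055
After event 4: A_seq=5055 A_ack=200 B_seq=539 B_ack=5055
After event 5: A_seq=5055 A_ack=200 B_seq=610 B_ack=5055
After event 6: A_seq=5055 A_ack=200 B_seq=806 B_ack=5055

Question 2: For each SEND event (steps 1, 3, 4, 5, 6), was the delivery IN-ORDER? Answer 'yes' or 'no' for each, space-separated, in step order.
Answer: no yes no no no

Derivation:
Step 1: SEND seq=304 -> out-of-order
Step 3: SEND seq=5000 -> in-order
Step 4: SEND seq=464 -> out-of-order
Step 5: SEND seq=539 -> out-of-order
Step 6: SEND seq=610 -> out-of-order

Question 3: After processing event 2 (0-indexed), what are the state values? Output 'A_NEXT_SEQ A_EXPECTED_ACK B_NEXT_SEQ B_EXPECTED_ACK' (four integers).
After event 0: A_seq=5000 A_ack=200 B_seq=304 B_ack=5000
After event 1: A_seq=5000 A_ack=200 B_seq=464 B_ack=5000
After event 2: A_seq=5000 A_ack=200 B_seq=464 B_ack=5000

5000 200 464 5000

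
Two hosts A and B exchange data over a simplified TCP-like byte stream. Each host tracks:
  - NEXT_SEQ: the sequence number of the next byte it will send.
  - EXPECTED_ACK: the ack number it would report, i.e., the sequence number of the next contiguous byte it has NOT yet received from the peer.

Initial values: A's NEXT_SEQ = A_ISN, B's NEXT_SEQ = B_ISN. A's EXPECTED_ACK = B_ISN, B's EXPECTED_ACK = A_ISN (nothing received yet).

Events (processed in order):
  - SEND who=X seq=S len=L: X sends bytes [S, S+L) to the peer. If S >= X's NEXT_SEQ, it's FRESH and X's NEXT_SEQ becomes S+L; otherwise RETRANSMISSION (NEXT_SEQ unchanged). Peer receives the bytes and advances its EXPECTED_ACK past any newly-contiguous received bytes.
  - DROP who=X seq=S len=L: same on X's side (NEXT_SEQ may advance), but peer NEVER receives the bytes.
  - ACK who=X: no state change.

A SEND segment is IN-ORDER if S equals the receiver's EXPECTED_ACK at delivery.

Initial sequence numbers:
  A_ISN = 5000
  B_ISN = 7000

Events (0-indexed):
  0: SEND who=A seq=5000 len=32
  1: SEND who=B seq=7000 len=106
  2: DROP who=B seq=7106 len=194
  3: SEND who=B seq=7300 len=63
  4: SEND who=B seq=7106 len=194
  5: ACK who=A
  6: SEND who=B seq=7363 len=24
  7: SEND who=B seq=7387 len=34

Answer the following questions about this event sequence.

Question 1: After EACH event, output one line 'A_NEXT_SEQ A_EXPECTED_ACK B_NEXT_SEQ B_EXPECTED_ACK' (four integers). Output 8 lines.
5032 7000 7000 5032
5032 7106 7106 5032
5032 7106 7300 5032
5032 7106 7363 5032
5032 7363 7363 5032
5032 7363 7363 5032
5032 7387 7387 5032
5032 7421 7421 5032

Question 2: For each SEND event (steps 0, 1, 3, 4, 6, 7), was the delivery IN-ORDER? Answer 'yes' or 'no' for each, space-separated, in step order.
Step 0: SEND seq=5000 -> in-order
Step 1: SEND seq=7000 -> in-order
Step 3: SEND seq=7300 -> out-of-order
Step 4: SEND seq=7106 -> in-order
Step 6: SEND seq=7363 -> in-order
Step 7: SEND seq=7387 -> in-order

Answer: yes yes no yes yes yes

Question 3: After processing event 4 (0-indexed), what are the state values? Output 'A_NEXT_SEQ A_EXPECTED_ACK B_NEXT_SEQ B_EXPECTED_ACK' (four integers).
After event 0: A_seq=5032 A_ack=7000 B_seq=7000 B_ack=5032
After event 1: A_seq=5032 A_ack=7106 B_seq=7106 B_ack=5032
After event 2: A_seq=5032 A_ack=7106 B_seq=7300 B_ack=5032
After event 3: A_seq=5032 A_ack=7106 B_seq=7363 B_ack=5032
After event 4: A_seq=5032 A_ack=7363 B_seq=7363 B_ack=5032

5032 7363 7363 5032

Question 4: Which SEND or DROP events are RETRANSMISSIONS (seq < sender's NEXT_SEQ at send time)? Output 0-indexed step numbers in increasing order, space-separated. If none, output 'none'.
Answer: 4

Derivation:
Step 0: SEND seq=5000 -> fresh
Step 1: SEND seq=7000 -> fresh
Step 2: DROP seq=7106 -> fresh
Step 3: SEND seq=7300 -> fresh
Step 4: SEND seq=7106 -> retransmit
Step 6: SEND seq=7363 -> fresh
Step 7: SEND seq=7387 -> fresh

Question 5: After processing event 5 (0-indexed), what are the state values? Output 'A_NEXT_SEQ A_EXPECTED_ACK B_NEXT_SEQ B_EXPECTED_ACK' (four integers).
After event 0: A_seq=5032 A_ack=7000 B_seq=7000 B_ack=5032
After event 1: A_seq=5032 A_ack=7106 B_seq=7106 B_ack=5032
After event 2: A_seq=5032 A_ack=7106 B_seq=7300 B_ack=5032
After event 3: A_seq=5032 A_ack=7106 B_seq=7363 B_ack=5032
After event 4: A_seq=5032 A_ack=7363 B_seq=7363 B_ack=5032
After event 5: A_seq=5032 A_ack=7363 B_seq=7363 B_ack=5032

5032 7363 7363 5032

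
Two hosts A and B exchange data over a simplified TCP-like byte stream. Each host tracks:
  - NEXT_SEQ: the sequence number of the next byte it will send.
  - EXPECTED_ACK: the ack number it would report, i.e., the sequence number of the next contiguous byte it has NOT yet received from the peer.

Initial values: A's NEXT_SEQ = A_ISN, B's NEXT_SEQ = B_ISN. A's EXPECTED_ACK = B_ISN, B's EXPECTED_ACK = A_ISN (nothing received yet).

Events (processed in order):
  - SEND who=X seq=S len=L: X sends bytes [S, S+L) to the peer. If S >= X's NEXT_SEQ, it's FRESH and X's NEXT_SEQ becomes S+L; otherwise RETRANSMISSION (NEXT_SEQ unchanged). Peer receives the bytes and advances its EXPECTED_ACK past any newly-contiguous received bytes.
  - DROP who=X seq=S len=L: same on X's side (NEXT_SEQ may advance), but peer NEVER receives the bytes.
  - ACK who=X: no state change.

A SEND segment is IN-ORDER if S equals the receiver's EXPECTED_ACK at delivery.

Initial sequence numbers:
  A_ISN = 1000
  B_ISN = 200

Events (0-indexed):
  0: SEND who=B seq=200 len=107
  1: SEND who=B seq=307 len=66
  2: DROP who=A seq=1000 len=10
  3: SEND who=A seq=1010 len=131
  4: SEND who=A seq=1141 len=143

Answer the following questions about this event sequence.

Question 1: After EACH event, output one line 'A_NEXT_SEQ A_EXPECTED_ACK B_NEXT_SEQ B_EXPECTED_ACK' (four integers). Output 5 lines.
1000 307 307 1000
1000 373 373 1000
1010 373 373 1000
1141 373 373 1000
1284 373 373 1000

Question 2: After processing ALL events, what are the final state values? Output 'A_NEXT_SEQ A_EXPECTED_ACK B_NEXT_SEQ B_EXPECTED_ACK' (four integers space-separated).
After event 0: A_seq=1000 A_ack=307 B_seq=307 B_ack=1000
After event 1: A_seq=1000 A_ack=373 B_seq=373 B_ack=1000
After event 2: A_seq=1010 A_ack=373 B_seq=373 B_ack=1000
After event 3: A_seq=1141 A_ack=373 B_seq=373 B_ack=1000
After event 4: A_seq=1284 A_ack=373 B_seq=373 B_ack=1000

Answer: 1284 373 373 1000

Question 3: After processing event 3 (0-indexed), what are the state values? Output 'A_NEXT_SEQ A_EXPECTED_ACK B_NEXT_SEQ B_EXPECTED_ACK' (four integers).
After event 0: A_seq=1000 A_ack=307 B_seq=307 B_ack=1000
After event 1: A_seq=1000 A_ack=373 B_seq=373 B_ack=1000
After event 2: A_seq=1010 A_ack=373 B_seq=373 B_ack=1000
After event 3: A_seq=1141 A_ack=373 B_seq=373 B_ack=1000

1141 373 373 1000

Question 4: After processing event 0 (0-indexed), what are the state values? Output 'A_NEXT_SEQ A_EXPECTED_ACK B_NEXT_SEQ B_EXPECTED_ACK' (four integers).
After event 0: A_seq=1000 A_ack=307 B_seq=307 B_ack=1000

1000 307 307 1000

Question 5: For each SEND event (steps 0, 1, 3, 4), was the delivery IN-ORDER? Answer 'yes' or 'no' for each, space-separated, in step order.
Answer: yes yes no no

Derivation:
Step 0: SEND seq=200 -> in-order
Step 1: SEND seq=307 -> in-order
Step 3: SEND seq=1010 -> out-of-order
Step 4: SEND seq=1141 -> out-of-order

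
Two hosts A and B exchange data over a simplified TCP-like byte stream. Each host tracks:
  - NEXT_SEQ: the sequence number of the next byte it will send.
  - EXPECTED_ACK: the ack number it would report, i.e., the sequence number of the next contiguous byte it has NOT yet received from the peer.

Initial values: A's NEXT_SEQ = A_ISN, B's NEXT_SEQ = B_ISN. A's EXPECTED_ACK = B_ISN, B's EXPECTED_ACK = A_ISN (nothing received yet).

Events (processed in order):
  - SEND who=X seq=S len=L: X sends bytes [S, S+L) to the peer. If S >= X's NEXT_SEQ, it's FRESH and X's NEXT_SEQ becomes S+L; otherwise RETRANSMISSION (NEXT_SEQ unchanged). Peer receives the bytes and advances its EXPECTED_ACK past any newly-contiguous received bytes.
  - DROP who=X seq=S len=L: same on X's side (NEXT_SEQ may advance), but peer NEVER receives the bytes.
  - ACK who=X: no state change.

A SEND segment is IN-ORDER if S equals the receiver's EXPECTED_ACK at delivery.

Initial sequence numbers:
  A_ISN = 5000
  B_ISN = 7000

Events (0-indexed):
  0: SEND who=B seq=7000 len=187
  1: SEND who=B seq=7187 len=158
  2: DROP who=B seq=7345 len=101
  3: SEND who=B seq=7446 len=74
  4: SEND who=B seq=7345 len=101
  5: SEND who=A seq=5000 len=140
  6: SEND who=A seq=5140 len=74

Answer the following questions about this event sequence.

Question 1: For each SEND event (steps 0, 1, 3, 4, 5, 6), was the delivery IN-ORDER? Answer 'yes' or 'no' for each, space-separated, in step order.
Step 0: SEND seq=7000 -> in-order
Step 1: SEND seq=7187 -> in-order
Step 3: SEND seq=7446 -> out-of-order
Step 4: SEND seq=7345 -> in-order
Step 5: SEND seq=5000 -> in-order
Step 6: SEND seq=5140 -> in-order

Answer: yes yes no yes yes yes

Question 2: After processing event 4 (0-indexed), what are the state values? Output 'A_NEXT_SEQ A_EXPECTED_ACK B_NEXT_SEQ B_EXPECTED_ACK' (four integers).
After event 0: A_seq=5000 A_ack=7187 B_seq=7187 B_ack=5000
After event 1: A_seq=5000 A_ack=7345 B_seq=7345 B_ack=5000
After event 2: A_seq=5000 A_ack=7345 B_seq=7446 B_ack=5000
After event 3: A_seq=5000 A_ack=7345 B_seq=7520 B_ack=5000
After event 4: A_seq=5000 A_ack=7520 B_seq=7520 B_ack=5000

5000 7520 7520 5000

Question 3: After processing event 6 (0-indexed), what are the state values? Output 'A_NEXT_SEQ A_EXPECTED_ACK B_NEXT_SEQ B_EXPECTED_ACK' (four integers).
After event 0: A_seq=5000 A_ack=7187 B_seq=7187 B_ack=5000
After event 1: A_seq=5000 A_ack=7345 B_seq=7345 B_ack=5000
After event 2: A_seq=5000 A_ack=7345 B_seq=7446 B_ack=5000
After event 3: A_seq=5000 A_ack=7345 B_seq=7520 B_ack=5000
After event 4: A_seq=5000 A_ack=7520 B_seq=7520 B_ack=5000
After event 5: A_seq=5140 A_ack=7520 B_seq=7520 B_ack=5140
After event 6: A_seq=5214 A_ack=7520 B_seq=7520 B_ack=5214

5214 7520 7520 5214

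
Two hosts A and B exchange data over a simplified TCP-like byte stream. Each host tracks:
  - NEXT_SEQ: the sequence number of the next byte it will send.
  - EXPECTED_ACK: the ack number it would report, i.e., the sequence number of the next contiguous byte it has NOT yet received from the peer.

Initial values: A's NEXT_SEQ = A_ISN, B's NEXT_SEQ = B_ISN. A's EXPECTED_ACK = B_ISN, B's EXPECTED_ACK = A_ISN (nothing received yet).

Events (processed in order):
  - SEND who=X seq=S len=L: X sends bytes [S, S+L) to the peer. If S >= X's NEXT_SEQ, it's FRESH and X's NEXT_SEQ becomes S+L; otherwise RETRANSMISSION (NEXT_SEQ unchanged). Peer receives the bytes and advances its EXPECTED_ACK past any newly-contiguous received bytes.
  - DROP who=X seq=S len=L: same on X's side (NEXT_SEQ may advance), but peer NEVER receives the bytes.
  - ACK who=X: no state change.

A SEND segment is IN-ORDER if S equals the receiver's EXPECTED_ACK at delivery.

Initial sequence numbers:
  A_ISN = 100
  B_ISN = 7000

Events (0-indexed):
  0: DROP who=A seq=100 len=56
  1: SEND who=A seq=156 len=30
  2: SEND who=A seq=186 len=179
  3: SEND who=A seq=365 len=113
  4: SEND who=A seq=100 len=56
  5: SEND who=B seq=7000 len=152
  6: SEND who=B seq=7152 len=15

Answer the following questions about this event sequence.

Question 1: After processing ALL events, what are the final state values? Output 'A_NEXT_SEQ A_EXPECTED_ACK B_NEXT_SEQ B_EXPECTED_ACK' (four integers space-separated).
After event 0: A_seq=156 A_ack=7000 B_seq=7000 B_ack=100
After event 1: A_seq=186 A_ack=7000 B_seq=7000 B_ack=100
After event 2: A_seq=365 A_ack=7000 B_seq=7000 B_ack=100
After event 3: A_seq=478 A_ack=7000 B_seq=7000 B_ack=100
After event 4: A_seq=478 A_ack=7000 B_seq=7000 B_ack=478
After event 5: A_seq=478 A_ack=7152 B_seq=7152 B_ack=478
After event 6: A_seq=478 A_ack=7167 B_seq=7167 B_ack=478

Answer: 478 7167 7167 478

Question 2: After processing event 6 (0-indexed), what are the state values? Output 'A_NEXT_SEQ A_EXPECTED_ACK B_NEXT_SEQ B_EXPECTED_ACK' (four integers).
After event 0: A_seq=156 A_ack=7000 B_seq=7000 B_ack=100
After event 1: A_seq=186 A_ack=7000 B_seq=7000 B_ack=100
After event 2: A_seq=365 A_ack=7000 B_seq=7000 B_ack=100
After event 3: A_seq=478 A_ack=7000 B_seq=7000 B_ack=100
After event 4: A_seq=478 A_ack=7000 B_seq=7000 B_ack=478
After event 5: A_seq=478 A_ack=7152 B_seq=7152 B_ack=478
After event 6: A_seq=478 A_ack=7167 B_seq=7167 B_ack=478

478 7167 7167 478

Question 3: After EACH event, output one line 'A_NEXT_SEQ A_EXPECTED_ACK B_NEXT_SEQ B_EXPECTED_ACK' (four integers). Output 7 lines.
156 7000 7000 100
186 7000 7000 100
365 7000 7000 100
478 7000 7000 100
478 7000 7000 478
478 7152 7152 478
478 7167 7167 478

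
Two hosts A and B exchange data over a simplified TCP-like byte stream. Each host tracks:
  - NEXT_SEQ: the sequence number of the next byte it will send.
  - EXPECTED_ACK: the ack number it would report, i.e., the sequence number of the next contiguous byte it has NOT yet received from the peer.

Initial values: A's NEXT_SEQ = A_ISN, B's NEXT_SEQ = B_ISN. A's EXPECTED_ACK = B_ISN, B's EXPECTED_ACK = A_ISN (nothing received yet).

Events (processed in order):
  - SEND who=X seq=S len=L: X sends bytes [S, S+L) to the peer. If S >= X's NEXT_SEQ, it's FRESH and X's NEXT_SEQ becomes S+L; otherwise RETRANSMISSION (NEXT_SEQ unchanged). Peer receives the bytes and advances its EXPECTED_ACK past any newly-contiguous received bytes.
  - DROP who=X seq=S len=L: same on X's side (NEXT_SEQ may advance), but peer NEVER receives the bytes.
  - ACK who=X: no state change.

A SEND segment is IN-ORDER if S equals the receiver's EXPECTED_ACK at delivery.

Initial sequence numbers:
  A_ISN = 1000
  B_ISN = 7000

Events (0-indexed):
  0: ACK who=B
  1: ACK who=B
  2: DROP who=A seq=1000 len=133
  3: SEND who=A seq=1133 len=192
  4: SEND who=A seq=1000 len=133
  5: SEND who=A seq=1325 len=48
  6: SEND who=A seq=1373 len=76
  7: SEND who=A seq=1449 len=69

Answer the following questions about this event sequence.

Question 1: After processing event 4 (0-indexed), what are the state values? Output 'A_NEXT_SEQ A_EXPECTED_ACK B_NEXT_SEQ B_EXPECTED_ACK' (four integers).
After event 0: A_seq=1000 A_ack=7000 B_seq=7000 B_ack=1000
After event 1: A_seq=1000 A_ack=7000 B_seq=7000 B_ack=1000
After event 2: A_seq=1133 A_ack=7000 B_seq=7000 B_ack=1000
After event 3: A_seq=1325 A_ack=7000 B_seq=7000 B_ack=1000
After event 4: A_seq=1325 A_ack=7000 B_seq=7000 B_ack=1325

1325 7000 7000 1325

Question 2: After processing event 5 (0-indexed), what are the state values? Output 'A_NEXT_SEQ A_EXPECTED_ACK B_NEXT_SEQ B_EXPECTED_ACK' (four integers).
After event 0: A_seq=1000 A_ack=7000 B_seq=7000 B_ack=1000
After event 1: A_seq=1000 A_ack=7000 B_seq=7000 B_ack=1000
After event 2: A_seq=1133 A_ack=7000 B_seq=7000 B_ack=1000
After event 3: A_seq=1325 A_ack=7000 B_seq=7000 B_ack=1000
After event 4: A_seq=1325 A_ack=7000 B_seq=7000 B_ack=1325
After event 5: A_seq=1373 A_ack=7000 B_seq=7000 B_ack=1373

1373 7000 7000 1373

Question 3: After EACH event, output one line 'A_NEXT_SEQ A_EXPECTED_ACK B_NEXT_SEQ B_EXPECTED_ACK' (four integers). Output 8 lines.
1000 7000 7000 1000
1000 7000 7000 1000
1133 7000 7000 1000
1325 7000 7000 1000
1325 7000 7000 1325
1373 7000 7000 1373
1449 7000 7000 1449
1518 7000 7000 1518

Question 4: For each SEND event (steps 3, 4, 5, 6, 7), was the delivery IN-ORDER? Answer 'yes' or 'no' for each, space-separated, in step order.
Answer: no yes yes yes yes

Derivation:
Step 3: SEND seq=1133 -> out-of-order
Step 4: SEND seq=1000 -> in-order
Step 5: SEND seq=1325 -> in-order
Step 6: SEND seq=1373 -> in-order
Step 7: SEND seq=1449 -> in-order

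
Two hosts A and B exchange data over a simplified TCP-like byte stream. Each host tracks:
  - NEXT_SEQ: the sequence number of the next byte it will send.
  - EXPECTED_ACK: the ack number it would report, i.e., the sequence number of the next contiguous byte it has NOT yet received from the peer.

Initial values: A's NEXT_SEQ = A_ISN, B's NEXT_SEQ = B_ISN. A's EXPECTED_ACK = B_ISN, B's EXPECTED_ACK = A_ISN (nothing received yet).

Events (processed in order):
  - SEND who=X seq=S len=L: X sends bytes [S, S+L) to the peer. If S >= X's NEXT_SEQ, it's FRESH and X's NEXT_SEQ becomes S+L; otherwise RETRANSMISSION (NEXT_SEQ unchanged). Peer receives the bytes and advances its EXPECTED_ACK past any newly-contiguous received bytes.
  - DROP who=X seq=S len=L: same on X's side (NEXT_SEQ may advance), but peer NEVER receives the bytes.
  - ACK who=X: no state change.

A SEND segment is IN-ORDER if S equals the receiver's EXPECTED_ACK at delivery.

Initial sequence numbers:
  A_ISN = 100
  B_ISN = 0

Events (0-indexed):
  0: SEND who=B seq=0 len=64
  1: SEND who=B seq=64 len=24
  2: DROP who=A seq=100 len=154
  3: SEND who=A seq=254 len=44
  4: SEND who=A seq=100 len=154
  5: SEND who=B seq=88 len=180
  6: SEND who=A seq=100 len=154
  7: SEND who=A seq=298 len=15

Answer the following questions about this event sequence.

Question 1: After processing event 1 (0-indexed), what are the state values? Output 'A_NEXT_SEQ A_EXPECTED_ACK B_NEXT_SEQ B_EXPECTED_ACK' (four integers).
After event 0: A_seq=100 A_ack=64 B_seq=64 B_ack=100
After event 1: A_seq=100 A_ack=88 B_seq=88 B_ack=100

100 88 88 100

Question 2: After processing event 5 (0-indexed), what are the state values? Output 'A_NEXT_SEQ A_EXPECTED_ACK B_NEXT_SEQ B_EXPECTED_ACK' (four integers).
After event 0: A_seq=100 A_ack=64 B_seq=64 B_ack=100
After event 1: A_seq=100 A_ack=88 B_seq=88 B_ack=100
After event 2: A_seq=254 A_ack=88 B_seq=88 B_ack=100
After event 3: A_seq=298 A_ack=88 B_seq=88 B_ack=100
After event 4: A_seq=298 A_ack=88 B_seq=88 B_ack=298
After event 5: A_seq=298 A_ack=268 B_seq=268 B_ack=298

298 268 268 298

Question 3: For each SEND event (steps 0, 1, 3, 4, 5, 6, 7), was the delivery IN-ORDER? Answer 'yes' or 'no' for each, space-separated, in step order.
Answer: yes yes no yes yes no yes

Derivation:
Step 0: SEND seq=0 -> in-order
Step 1: SEND seq=64 -> in-order
Step 3: SEND seq=254 -> out-of-order
Step 4: SEND seq=100 -> in-order
Step 5: SEND seq=88 -> in-order
Step 6: SEND seq=100 -> out-of-order
Step 7: SEND seq=298 -> in-order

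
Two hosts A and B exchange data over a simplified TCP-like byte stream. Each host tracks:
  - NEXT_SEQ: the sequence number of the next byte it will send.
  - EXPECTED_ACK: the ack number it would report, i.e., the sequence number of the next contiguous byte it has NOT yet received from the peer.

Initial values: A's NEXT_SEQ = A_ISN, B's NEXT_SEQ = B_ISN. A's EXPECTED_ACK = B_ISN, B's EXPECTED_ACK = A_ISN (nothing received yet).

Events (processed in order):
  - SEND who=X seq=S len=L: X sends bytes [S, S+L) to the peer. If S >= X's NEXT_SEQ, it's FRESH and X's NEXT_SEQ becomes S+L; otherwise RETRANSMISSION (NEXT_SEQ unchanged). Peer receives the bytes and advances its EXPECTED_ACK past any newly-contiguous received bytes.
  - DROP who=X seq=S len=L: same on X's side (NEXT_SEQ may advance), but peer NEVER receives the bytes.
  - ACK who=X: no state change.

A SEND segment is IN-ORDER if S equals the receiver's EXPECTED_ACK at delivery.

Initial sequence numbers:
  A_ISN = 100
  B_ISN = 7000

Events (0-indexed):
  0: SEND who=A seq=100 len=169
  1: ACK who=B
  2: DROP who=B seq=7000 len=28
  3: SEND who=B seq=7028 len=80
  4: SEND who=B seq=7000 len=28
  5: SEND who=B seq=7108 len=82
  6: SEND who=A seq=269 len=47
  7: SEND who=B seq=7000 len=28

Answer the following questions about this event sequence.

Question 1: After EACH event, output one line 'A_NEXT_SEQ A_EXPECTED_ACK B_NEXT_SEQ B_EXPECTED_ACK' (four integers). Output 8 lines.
269 7000 7000 269
269 7000 7000 269
269 7000 7028 269
269 7000 7108 269
269 7108 7108 269
269 7190 7190 269
316 7190 7190 316
316 7190 7190 316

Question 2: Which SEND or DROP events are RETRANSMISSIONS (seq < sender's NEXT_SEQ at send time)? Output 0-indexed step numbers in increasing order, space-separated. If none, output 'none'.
Step 0: SEND seq=100 -> fresh
Step 2: DROP seq=7000 -> fresh
Step 3: SEND seq=7028 -> fresh
Step 4: SEND seq=7000 -> retransmit
Step 5: SEND seq=7108 -> fresh
Step 6: SEND seq=269 -> fresh
Step 7: SEND seq=7000 -> retransmit

Answer: 4 7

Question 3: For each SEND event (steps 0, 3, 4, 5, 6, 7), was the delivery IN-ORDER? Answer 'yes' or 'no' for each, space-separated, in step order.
Step 0: SEND seq=100 -> in-order
Step 3: SEND seq=7028 -> out-of-order
Step 4: SEND seq=7000 -> in-order
Step 5: SEND seq=7108 -> in-order
Step 6: SEND seq=269 -> in-order
Step 7: SEND seq=7000 -> out-of-order

Answer: yes no yes yes yes no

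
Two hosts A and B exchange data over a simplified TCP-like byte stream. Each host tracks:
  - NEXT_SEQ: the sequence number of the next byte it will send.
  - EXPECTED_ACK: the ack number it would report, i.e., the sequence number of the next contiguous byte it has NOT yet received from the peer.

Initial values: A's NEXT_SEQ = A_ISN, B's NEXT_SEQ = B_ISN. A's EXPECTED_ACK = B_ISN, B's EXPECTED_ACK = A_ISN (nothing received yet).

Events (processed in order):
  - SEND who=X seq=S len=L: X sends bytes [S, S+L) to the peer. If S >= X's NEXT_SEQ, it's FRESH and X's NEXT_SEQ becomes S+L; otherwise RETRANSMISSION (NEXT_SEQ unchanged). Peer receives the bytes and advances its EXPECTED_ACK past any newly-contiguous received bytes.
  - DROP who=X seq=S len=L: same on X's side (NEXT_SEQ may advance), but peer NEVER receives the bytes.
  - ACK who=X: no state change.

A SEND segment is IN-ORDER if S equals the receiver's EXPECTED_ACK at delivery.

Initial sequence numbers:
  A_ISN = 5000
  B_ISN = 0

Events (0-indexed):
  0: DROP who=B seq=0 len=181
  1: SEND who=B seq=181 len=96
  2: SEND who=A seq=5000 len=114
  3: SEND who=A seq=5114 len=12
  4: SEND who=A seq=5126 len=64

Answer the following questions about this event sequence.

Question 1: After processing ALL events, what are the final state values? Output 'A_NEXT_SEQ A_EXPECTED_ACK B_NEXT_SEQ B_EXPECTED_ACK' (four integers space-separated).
Answer: 5190 0 277 5190

Derivation:
After event 0: A_seq=5000 A_ack=0 B_seq=181 B_ack=5000
After event 1: A_seq=5000 A_ack=0 B_seq=277 B_ack=5000
After event 2: A_seq=5114 A_ack=0 B_seq=277 B_ack=5114
After event 3: A_seq=5126 A_ack=0 B_seq=277 B_ack=5126
After event 4: A_seq=5190 A_ack=0 B_seq=277 B_ack=5190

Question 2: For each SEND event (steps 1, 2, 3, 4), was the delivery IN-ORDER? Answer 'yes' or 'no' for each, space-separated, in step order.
Step 1: SEND seq=181 -> out-of-order
Step 2: SEND seq=5000 -> in-order
Step 3: SEND seq=5114 -> in-order
Step 4: SEND seq=5126 -> in-order

Answer: no yes yes yes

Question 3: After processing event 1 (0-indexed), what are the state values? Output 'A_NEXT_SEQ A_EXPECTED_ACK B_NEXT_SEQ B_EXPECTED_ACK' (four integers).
After event 0: A_seq=5000 A_ack=0 B_seq=181 B_ack=5000
After event 1: A_seq=5000 A_ack=0 B_seq=277 B_ack=5000

5000 0 277 5000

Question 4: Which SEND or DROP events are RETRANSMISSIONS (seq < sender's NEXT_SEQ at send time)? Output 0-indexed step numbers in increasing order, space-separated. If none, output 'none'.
Answer: none

Derivation:
Step 0: DROP seq=0 -> fresh
Step 1: SEND seq=181 -> fresh
Step 2: SEND seq=5000 -> fresh
Step 3: SEND seq=5114 -> fresh
Step 4: SEND seq=5126 -> fresh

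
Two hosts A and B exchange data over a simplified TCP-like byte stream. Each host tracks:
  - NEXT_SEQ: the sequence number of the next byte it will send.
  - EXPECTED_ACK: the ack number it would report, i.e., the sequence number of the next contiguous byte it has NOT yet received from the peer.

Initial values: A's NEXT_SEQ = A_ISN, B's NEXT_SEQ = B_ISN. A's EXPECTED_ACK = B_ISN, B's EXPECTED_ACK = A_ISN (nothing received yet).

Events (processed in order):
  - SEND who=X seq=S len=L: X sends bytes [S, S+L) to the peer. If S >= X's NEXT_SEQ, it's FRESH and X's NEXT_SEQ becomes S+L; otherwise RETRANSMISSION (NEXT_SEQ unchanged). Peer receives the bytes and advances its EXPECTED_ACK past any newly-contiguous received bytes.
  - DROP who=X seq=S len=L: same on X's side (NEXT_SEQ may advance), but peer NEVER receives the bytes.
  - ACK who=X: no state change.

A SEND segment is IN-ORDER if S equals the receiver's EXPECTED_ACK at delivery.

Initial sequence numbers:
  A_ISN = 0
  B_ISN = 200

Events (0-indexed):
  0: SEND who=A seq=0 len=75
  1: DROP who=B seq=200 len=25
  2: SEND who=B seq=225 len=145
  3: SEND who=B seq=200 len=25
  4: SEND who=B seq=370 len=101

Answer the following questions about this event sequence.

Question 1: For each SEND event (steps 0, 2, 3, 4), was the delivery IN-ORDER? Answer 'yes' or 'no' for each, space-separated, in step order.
Step 0: SEND seq=0 -> in-order
Step 2: SEND seq=225 -> out-of-order
Step 3: SEND seq=200 -> in-order
Step 4: SEND seq=370 -> in-order

Answer: yes no yes yes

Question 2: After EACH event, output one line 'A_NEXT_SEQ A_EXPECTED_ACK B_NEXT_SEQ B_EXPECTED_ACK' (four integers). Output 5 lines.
75 200 200 75
75 200 225 75
75 200 370 75
75 370 370 75
75 471 471 75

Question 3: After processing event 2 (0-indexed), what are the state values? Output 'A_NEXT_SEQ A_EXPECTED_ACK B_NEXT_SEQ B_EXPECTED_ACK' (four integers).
After event 0: A_seq=75 A_ack=200 B_seq=200 B_ack=75
After event 1: A_seq=75 A_ack=200 B_seq=225 B_ack=75
After event 2: A_seq=75 A_ack=200 B_seq=370 B_ack=75

75 200 370 75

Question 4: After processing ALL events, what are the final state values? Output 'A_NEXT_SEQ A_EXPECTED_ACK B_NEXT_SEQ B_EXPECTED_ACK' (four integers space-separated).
Answer: 75 471 471 75

Derivation:
After event 0: A_seq=75 A_ack=200 B_seq=200 B_ack=75
After event 1: A_seq=75 A_ack=200 B_seq=225 B_ack=75
After event 2: A_seq=75 A_ack=200 B_seq=370 B_ack=75
After event 3: A_seq=75 A_ack=370 B_seq=370 B_ack=75
After event 4: A_seq=75 A_ack=471 B_seq=471 B_ack=75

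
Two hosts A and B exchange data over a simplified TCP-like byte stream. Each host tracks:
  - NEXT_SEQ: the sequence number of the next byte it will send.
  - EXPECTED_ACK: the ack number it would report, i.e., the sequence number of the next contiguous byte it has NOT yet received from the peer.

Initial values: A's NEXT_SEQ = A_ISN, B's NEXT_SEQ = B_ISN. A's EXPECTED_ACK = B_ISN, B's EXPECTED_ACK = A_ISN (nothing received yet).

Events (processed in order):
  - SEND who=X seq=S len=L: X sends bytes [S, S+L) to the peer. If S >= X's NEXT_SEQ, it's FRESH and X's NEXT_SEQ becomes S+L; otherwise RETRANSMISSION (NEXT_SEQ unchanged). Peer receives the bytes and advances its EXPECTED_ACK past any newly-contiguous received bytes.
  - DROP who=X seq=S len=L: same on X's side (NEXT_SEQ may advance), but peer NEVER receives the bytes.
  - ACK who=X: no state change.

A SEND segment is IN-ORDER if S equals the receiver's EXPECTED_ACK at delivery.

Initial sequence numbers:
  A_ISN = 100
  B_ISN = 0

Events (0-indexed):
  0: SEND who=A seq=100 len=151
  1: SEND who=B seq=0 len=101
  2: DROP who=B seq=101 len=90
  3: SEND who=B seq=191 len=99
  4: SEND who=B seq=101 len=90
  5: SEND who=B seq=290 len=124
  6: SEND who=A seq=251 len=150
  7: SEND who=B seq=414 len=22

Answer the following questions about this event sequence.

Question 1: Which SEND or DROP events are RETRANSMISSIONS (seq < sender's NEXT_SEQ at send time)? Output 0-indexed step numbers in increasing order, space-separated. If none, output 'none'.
Answer: 4

Derivation:
Step 0: SEND seq=100 -> fresh
Step 1: SEND seq=0 -> fresh
Step 2: DROP seq=101 -> fresh
Step 3: SEND seq=191 -> fresh
Step 4: SEND seq=101 -> retransmit
Step 5: SEND seq=290 -> fresh
Step 6: SEND seq=251 -> fresh
Step 7: SEND seq=414 -> fresh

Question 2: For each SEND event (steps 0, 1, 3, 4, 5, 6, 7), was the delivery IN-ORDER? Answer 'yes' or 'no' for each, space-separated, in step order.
Step 0: SEND seq=100 -> in-order
Step 1: SEND seq=0 -> in-order
Step 3: SEND seq=191 -> out-of-order
Step 4: SEND seq=101 -> in-order
Step 5: SEND seq=290 -> in-order
Step 6: SEND seq=251 -> in-order
Step 7: SEND seq=414 -> in-order

Answer: yes yes no yes yes yes yes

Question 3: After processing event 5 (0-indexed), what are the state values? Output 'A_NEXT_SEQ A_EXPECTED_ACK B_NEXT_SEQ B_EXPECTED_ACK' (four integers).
After event 0: A_seq=251 A_ack=0 B_seq=0 B_ack=251
After event 1: A_seq=251 A_ack=101 B_seq=101 B_ack=251
After event 2: A_seq=251 A_ack=101 B_seq=191 B_ack=251
After event 3: A_seq=251 A_ack=101 B_seq=290 B_ack=251
After event 4: A_seq=251 A_ack=290 B_seq=290 B_ack=251
After event 5: A_seq=251 A_ack=414 B_seq=414 B_ack=251

251 414 414 251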